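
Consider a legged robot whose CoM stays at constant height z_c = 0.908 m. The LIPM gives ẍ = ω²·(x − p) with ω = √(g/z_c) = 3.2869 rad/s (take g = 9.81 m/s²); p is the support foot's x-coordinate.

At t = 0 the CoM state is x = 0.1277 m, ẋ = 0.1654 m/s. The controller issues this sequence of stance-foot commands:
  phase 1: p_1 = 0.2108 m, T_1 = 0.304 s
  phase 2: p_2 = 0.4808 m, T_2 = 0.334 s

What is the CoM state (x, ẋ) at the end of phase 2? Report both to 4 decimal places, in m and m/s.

x = -0.1106, ẋ = -1.5938

phase 1: p=0.2108, T=0.304, ωT=0.999218, cosh=1.542162, sinh=1.173994; start (x,ẋ)=(0.127700, 0.165400) → end (x,ẋ)=(0.141723, -0.065593)
phase 2: p=0.4808, T=0.334, ωT=1.097825, cosh=1.665617, sinh=1.332021; start (x,ẋ)=(0.141723, -0.065593) → end (x,ẋ)=(-0.110554, -1.593807)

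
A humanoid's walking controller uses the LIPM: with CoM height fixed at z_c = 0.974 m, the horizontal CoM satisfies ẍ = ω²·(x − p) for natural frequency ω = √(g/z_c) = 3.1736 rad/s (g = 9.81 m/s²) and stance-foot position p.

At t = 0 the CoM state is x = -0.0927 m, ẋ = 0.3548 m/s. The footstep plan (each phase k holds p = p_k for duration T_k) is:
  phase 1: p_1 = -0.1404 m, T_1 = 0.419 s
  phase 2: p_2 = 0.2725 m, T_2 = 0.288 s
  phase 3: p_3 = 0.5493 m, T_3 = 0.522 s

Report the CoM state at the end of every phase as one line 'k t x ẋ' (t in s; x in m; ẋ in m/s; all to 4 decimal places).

1 0.4190 0.1526 0.9836
2 0.7070 0.4233 1.0255
3 1.2290 1.0231 1.7756

phase 1: p=-0.1404, T=0.419, ωT=1.329738, cosh=2.022300, sinh=1.757754; start (x,ẋ)=(-0.092700, 0.354800) → end (x,ẋ)=(0.152576, 0.983602)
phase 2: p=0.2725, T=0.288, ωT=0.913997, cosh=1.447595, sinh=1.046677; start (x,ẋ)=(0.152576, 0.983602) → end (x,ẋ)=(0.423298, 1.025502)
phase 3: p=0.5493, T=0.522, ωT=1.656619, cosh=2.716172, sinh=2.525389; start (x,ẋ)=(0.423298, 1.025502) → end (x,ẋ)=(1.023098, 1.775585)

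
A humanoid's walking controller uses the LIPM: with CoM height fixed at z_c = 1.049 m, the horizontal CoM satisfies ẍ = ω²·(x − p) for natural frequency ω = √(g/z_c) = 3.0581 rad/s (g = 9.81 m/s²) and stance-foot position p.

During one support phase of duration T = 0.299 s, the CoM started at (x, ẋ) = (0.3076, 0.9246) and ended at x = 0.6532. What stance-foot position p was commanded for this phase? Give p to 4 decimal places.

ωT = 3.0581·0.299 = 0.914372; cosh(ωT) = 1.447988, sinh(ωT) = 1.047220
x(T) = p + (x₀−p)·cosh(ωT) + (ẋ₀/ω)·sinh(ωT) ⇒ p·(1 − cosh) = x(T) − x₀·cosh − (ẋ₀/ω)·sinh
numerator   = 0.6532 − (0.3076)·1.447988 − (0.9246/3.0581)·1.047220 = -0.108822
denominator = 1 − 1.447988 = -0.447988
p = -0.108822 / -0.447988 = 0.2429

p = 0.2429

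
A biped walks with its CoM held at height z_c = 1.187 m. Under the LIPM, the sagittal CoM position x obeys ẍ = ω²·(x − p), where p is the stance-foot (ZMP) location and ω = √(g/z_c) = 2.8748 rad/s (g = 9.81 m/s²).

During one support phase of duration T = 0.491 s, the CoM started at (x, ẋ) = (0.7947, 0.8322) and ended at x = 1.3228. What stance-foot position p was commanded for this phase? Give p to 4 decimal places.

p = 0.8206

ωT = 2.8748·0.491 = 1.411527; cosh(ωT) = 2.172992, sinh(ωT) = 1.929222
x(T) = p + (x₀−p)·cosh(ωT) + (ẋ₀/ω)·sinh(ωT) ⇒ p·(1 − cosh) = x(T) − x₀·cosh − (ẋ₀/ω)·sinh
numerator   = 1.3228 − (0.7947)·2.172992 − (0.8322/2.8748)·1.929222 = -0.962550
denominator = 1 − 2.172992 = -1.172992
p = -0.962550 / -1.172992 = 0.8206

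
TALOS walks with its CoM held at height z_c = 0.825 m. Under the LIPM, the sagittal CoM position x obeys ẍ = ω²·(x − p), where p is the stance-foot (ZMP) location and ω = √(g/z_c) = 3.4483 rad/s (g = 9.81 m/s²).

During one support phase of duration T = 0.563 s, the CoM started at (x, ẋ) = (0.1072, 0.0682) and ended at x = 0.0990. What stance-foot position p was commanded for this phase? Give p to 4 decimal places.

p = 0.1368

ωT = 3.4483·0.563 = 1.941393; cosh(ωT) = 3.555977, sinh(ωT) = 3.412473
x(T) = p + (x₀−p)·cosh(ωT) + (ẋ₀/ω)·sinh(ωT) ⇒ p·(1 − cosh) = x(T) − x₀·cosh − (ẋ₀/ω)·sinh
numerator   = 0.0990 − (0.1072)·3.555977 − (0.0682/3.4483)·3.412473 = -0.349692
denominator = 1 − 3.555977 = -2.555977
p = -0.349692 / -2.555977 = 0.1368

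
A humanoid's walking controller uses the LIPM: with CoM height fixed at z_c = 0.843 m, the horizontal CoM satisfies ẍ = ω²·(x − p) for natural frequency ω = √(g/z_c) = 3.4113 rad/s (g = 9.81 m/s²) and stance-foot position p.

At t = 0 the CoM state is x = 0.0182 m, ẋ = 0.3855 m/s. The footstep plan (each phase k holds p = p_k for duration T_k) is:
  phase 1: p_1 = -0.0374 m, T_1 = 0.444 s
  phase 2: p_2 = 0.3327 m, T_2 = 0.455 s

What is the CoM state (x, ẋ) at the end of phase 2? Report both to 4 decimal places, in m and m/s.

x = 1.2286, ẋ = 3.3328

phase 1: p=-0.0374, T=0.444, ωT=1.514617, cosh=2.383786, sinh=2.163894; start (x,ẋ)=(0.018200, 0.385500) → end (x,ẋ)=(0.339673, 1.329372)
phase 2: p=0.3327, T=0.455, ωT=1.552142, cosh=2.466682, sinh=2.254888; start (x,ẋ)=(0.339673, 1.329372) → end (x,ẋ)=(1.228623, 3.332776)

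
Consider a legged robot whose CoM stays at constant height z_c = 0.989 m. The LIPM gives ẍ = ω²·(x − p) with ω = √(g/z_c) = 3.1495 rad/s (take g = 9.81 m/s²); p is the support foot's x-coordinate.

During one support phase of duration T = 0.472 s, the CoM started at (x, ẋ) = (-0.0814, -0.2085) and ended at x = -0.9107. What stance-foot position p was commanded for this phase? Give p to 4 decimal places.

p = 0.4401

ωT = 3.1495·0.472 = 1.486564; cosh(ωT) = 2.324012, sinh(ωT) = 2.097864
x(T) = p + (x₀−p)·cosh(ωT) + (ẋ₀/ω)·sinh(ωT) ⇒ p·(1 − cosh) = x(T) − x₀·cosh − (ẋ₀/ω)·sinh
numerator   = -0.9107 − (-0.0814)·2.324012 − (-0.2085/3.1495)·2.097864 = -0.582645
denominator = 1 − 2.324012 = -1.324012
p = -0.582645 / -1.324012 = 0.4401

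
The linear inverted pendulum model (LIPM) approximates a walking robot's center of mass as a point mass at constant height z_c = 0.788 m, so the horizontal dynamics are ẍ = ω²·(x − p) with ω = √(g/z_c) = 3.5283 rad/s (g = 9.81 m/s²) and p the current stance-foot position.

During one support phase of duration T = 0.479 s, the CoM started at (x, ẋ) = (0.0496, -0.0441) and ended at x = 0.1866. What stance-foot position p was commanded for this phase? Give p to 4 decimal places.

p = -0.0446

ωT = 3.5283·0.479 = 1.690056; cosh(ωT) = 2.802146, sinh(ωT) = 2.617637
x(T) = p + (x₀−p)·cosh(ωT) + (ẋ₀/ω)·sinh(ωT) ⇒ p·(1 − cosh) = x(T) − x₀·cosh − (ẋ₀/ω)·sinh
numerator   = 0.1866 − (0.0496)·2.802146 − (-0.0441/3.5283)·2.617637 = 0.080331
denominator = 1 − 2.802146 = -1.802146
p = 0.080331 / -1.802146 = -0.0446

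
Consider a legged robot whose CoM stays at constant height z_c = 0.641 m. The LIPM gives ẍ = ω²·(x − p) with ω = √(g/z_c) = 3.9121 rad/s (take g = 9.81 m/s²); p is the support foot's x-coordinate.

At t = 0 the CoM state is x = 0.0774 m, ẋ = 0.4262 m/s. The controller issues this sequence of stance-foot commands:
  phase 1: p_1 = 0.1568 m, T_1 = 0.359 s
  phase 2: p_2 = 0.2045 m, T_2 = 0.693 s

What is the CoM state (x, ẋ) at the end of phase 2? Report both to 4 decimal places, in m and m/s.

phase 1: p=0.1568, T=0.359, ωT=1.404444, cosh=2.159382, sinh=1.913879; start (x,ẋ)=(0.077400, 0.426200) → end (x,ẋ)=(0.193851, 0.325838)
phase 2: p=0.2045, T=0.693, ωT=2.711085, cosh=7.556030, sinh=7.489566; start (x,ẋ)=(0.193851, 0.325838) → end (x,ẋ)=(0.747839, 2.150021)

x = 0.7478, ẋ = 2.1500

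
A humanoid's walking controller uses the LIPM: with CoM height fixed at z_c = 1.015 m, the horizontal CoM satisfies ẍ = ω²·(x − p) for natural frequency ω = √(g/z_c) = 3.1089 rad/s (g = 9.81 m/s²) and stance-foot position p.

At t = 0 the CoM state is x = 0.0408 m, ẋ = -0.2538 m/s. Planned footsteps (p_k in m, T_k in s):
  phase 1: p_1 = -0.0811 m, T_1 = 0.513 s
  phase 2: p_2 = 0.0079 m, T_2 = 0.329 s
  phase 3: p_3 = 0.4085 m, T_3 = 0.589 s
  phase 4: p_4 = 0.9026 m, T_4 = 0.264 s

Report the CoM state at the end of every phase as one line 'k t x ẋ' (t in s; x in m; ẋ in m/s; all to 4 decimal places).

1 0.5130 0.0388 0.2442
2 0.8420 0.1515 0.4996
3 1.4310 0.0744 -0.8306
4 1.6950 -0.4653 -3.4850

phase 1: p=-0.0811, T=0.513, ωT=1.594866, cosh=2.565302, sinh=2.362366; start (x,ẋ)=(0.040800, -0.253800) → end (x,ẋ)=(0.038755, 0.244204)
phase 2: p=0.0079, T=0.329, ωT=1.022828, cosh=1.570313, sinh=1.210736; start (x,ẋ)=(0.038755, 0.244204) → end (x,ẋ)=(0.151455, 0.499615)
phase 3: p=0.4085, T=0.589, ωT=1.831142, cosh=3.200620, sinh=3.040390; start (x,ẋ)=(0.151455, 0.499615) → end (x,ẋ)=(0.074402, -0.830580)
phase 4: p=0.9026, T=0.264, ωT=0.820750, cosh=1.356152, sinh=0.916050; start (x,ẋ)=(0.074402, -0.830580) → end (x,ẋ)=(-0.465297, -3.485027)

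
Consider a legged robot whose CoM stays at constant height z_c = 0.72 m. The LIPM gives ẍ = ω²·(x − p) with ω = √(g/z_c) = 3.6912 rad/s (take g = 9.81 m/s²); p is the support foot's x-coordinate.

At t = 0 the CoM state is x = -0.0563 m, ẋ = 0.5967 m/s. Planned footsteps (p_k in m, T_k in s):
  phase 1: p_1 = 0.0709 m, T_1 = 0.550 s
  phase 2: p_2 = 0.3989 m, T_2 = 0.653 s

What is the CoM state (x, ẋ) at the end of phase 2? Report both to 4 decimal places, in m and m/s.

phase 1: p=0.0709, T=0.550, ωT=2.030160, cosh=3.873310, sinh=3.741995; start (x,ẋ)=(-0.056300, 0.596700) → end (x,ẋ)=(0.183126, 0.554260)
phase 2: p=0.3989, T=0.653, ωT=2.410354, cosh=5.613841, sinh=5.524058; start (x,ẋ)=(0.183126, 0.554260) → end (x,ẋ)=(0.017057, -1.288186)

x = 0.0171, ẋ = -1.2882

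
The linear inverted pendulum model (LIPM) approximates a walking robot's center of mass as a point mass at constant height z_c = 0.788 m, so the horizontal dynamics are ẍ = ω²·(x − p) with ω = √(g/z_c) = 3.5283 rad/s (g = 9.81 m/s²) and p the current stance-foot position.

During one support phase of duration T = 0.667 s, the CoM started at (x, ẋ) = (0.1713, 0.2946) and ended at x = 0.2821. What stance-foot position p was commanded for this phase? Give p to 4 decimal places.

ωT = 3.5283·0.667 = 2.353376; cosh(ωT) = 5.308039, sinh(ωT) = 5.212991
x(T) = p + (x₀−p)·cosh(ωT) + (ẋ₀/ω)·sinh(ωT) ⇒ p·(1 − cosh) = x(T) − x₀·cosh − (ẋ₀/ω)·sinh
numerator   = 0.2821 − (0.1713)·5.308039 − (0.2946/3.5283)·5.212991 = -1.062433
denominator = 1 − 5.308039 = -4.308039
p = -1.062433 / -4.308039 = 0.2466

p = 0.2466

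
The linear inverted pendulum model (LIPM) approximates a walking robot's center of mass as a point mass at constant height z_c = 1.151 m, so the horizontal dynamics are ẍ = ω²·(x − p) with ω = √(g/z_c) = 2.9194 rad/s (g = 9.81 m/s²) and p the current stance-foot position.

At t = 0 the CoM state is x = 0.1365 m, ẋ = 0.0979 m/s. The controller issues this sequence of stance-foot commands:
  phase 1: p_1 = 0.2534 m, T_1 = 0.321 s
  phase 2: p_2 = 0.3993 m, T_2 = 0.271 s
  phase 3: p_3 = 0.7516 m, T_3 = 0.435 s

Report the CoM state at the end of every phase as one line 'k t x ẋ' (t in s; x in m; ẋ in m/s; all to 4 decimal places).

phase 1: p=0.2534, T=0.321, ωT=0.937127, cosh=1.472195, sinh=1.080443; start (x,ẋ)=(0.136500, 0.097900) → end (x,ẋ)=(0.117532, -0.224604)
phase 2: p=0.3993, T=0.271, ωT=0.791157, cosh=1.329634, sinh=0.876314; start (x,ẋ)=(0.117532, -0.224604) → end (x,ẋ)=(-0.042767, -1.019490)
phase 3: p=0.7516, T=0.435, ωT=1.269939, cosh=1.920742, sinh=1.639893; start (x,ẋ)=(-0.042767, -1.019490) → end (x,ẋ)=(-1.346845, -5.761213)

1 0.3210 0.1175 -0.2246
2 0.5920 -0.0428 -1.0195
3 1.0270 -1.3468 -5.7612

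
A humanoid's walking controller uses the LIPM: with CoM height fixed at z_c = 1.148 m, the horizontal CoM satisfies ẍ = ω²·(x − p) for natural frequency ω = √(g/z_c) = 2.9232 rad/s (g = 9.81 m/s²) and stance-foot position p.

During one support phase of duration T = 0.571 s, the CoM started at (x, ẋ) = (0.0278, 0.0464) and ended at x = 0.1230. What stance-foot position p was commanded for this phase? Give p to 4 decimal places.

ωT = 2.9232·0.571 = 1.669147; cosh(ωT) = 2.748024, sinh(ωT) = 2.559616
x(T) = p + (x₀−p)·cosh(ωT) + (ẋ₀/ω)·sinh(ωT) ⇒ p·(1 − cosh) = x(T) − x₀·cosh − (ẋ₀/ω)·sinh
numerator   = 0.1230 − (0.0278)·2.748024 − (0.0464/2.9232)·2.559616 = 0.005976
denominator = 1 − 2.748024 = -1.748024
p = 0.005976 / -1.748024 = -0.0034

p = -0.0034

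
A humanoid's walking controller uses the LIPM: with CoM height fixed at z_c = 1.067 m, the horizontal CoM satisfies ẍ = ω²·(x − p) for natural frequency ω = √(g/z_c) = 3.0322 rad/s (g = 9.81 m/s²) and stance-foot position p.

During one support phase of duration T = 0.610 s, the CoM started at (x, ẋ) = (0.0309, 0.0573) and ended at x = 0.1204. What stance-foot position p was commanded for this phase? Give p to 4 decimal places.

p = 0.0172

ωT = 3.0322·0.610 = 1.849642; cosh(ωT) = 3.257418, sinh(ωT) = 3.100125
x(T) = p + (x₀−p)·cosh(ωT) + (ẋ₀/ω)·sinh(ωT) ⇒ p·(1 − cosh) = x(T) − x₀·cosh − (ẋ₀/ω)·sinh
numerator   = 0.1204 − (0.0309)·3.257418 − (0.0573/3.0322)·3.100125 = -0.038838
denominator = 1 − 3.257418 = -2.257418
p = -0.038838 / -2.257418 = 0.0172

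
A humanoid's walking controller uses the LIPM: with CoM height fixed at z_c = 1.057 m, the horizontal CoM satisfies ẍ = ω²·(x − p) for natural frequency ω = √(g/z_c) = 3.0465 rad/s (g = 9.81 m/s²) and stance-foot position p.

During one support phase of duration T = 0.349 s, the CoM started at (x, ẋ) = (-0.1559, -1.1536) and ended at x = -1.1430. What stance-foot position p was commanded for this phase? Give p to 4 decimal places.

p = 0.6567

ωT = 3.0465·0.349 = 1.063228; cosh(ωT) = 1.620522, sinh(ωT) = 1.275183
x(T) = p + (x₀−p)·cosh(ωT) + (ẋ₀/ω)·sinh(ωT) ⇒ p·(1 − cosh) = x(T) − x₀·cosh − (ẋ₀/ω)·sinh
numerator   = -1.1430 − (-0.1559)·1.620522 − (-1.1536/3.0465)·1.275183 = -0.407495
denominator = 1 − 1.620522 = -0.620522
p = -0.407495 / -0.620522 = 0.6567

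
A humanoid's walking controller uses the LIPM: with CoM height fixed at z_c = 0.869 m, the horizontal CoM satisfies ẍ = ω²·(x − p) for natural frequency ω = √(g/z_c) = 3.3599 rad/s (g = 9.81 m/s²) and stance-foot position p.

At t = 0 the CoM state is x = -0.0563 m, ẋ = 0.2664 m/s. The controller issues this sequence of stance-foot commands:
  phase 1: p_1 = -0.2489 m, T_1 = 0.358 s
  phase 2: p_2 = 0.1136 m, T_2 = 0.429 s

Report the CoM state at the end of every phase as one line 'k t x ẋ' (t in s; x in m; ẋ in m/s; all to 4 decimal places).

phase 1: p=-0.2489, T=0.358, ωT=1.202844, cosh=1.814956, sinh=1.514617; start (x,ẋ)=(-0.056300, 0.266400) → end (x,ẋ)=(0.220752, 1.463639)
phase 2: p=0.1136, T=0.429, ωT=1.441397, cosh=2.231597, sinh=1.995000; start (x,ẋ)=(0.220752, 1.463639) → end (x,ẋ)=(1.221780, 3.984489)

1 0.3580 0.2208 1.4636
2 0.7870 1.2218 3.9845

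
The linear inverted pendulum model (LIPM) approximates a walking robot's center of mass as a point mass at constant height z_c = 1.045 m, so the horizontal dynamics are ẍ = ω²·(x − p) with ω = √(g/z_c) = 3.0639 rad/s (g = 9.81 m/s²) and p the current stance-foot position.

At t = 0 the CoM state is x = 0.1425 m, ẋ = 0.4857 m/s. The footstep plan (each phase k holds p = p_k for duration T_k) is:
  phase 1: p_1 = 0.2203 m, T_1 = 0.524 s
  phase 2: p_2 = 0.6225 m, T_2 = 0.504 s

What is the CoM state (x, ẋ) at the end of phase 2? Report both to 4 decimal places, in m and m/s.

phase 1: p=0.2203, T=0.524, ωT=1.605484, cosh=2.590530, sinh=2.389738; start (x,ẋ)=(0.142500, 0.485700) → end (x,ẋ)=(0.397586, 0.688575)
phase 2: p=0.6225, T=0.504, ωT=1.544206, cosh=2.448865, sinh=2.235384; start (x,ẋ)=(0.397586, 0.688575) → end (x,ẋ)=(0.574093, 0.145795)

x = 0.5741, ẋ = 0.1458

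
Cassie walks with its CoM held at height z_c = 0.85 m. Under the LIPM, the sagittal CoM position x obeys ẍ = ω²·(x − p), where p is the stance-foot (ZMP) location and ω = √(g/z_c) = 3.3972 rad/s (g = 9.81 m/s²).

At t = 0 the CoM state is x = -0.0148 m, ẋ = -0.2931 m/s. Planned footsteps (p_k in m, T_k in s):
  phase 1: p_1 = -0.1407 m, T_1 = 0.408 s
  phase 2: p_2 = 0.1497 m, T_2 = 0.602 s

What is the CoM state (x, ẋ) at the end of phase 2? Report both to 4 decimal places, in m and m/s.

x = -0.3756, ẋ = -1.6803

phase 1: p=-0.1407, T=0.408, ωT=1.386058, cosh=2.124556, sinh=1.874497; start (x,ẋ)=(-0.014800, -0.293100) → end (x,ẋ)=(-0.034944, 0.179029)
phase 2: p=0.1497, T=0.602, ωT=2.045114, cosh=3.929704, sinh=3.800339; start (x,ẋ)=(-0.034944, 0.179029) → end (x,ẋ)=(-0.375623, -1.680320)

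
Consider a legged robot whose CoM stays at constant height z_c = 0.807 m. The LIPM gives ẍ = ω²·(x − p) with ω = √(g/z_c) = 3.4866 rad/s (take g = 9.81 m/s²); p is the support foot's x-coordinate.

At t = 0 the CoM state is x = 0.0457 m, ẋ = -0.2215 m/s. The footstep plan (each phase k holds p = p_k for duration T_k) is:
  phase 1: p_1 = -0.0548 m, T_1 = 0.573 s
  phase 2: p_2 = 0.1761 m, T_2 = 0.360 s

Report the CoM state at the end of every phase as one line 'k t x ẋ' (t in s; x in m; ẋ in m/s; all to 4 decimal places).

phase 1: p=-0.0548, T=0.573, ωT=1.997822, cosh=3.754305, sinh=3.618674; start (x,ẋ)=(0.045700, -0.221500) → end (x,ẋ)=(0.092617, 0.436417)
phase 2: p=0.1761, T=0.360, ωT=1.255176, cosh=1.896741, sinh=1.611715; start (x,ẋ)=(0.092617, 0.436417) → end (x,ẋ)=(0.219493, 0.358645)

1 0.5730 0.0926 0.4364
2 0.9330 0.2195 0.3586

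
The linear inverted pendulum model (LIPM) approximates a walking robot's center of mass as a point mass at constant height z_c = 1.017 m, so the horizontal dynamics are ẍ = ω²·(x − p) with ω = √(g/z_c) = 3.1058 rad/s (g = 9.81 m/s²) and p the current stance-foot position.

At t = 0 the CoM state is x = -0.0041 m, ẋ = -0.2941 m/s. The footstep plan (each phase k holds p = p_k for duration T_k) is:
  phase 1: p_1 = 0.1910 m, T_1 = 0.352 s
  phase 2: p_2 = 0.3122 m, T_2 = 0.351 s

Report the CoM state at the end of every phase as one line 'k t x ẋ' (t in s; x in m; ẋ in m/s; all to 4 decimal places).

1 0.3520 -0.2582 -1.2906
2 0.7030 -1.1802 -4.4735

phase 1: p=0.1910, T=0.352, ωT=1.093242, cosh=1.659530, sinh=1.324401; start (x,ẋ)=(-0.004100, -0.294100) → end (x,ẋ)=(-0.258187, -1.290578)
phase 2: p=0.3122, T=0.351, ωT=1.090136, cosh=1.655424, sinh=1.319254; start (x,ẋ)=(-0.258187, -1.290578) → end (x,ẋ)=(-1.180232, -4.473521)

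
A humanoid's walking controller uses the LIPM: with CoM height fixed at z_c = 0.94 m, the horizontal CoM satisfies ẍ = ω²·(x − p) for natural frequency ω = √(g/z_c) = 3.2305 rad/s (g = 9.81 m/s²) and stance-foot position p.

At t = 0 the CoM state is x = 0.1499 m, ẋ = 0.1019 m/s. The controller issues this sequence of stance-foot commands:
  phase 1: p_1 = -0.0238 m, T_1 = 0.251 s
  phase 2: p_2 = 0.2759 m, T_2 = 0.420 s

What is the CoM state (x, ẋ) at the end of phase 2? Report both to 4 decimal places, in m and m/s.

x = 0.5602, ẋ = 1.1150

phase 1: p=-0.0238, T=0.251, ωT=0.810856, cosh=1.347155, sinh=0.902677; start (x,ẋ)=(0.149900, 0.101900) → end (x,ẋ)=(0.238674, 0.643801)
phase 2: p=0.2759, T=0.420, ωT=1.356810, cosh=2.070633, sinh=1.813152; start (x,ẋ)=(0.238674, 0.643801) → end (x,ẋ)=(0.560159, 1.115029)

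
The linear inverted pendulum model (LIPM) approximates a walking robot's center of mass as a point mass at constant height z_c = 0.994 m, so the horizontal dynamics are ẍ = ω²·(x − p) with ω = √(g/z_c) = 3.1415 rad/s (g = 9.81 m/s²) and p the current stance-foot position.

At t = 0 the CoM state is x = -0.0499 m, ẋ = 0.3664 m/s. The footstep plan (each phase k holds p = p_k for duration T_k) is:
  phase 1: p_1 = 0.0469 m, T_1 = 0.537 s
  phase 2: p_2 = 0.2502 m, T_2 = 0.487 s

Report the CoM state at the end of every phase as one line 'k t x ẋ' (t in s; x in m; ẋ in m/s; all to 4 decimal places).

1 0.5370 0.0807 0.2304
2 1.0240 0.0019 -0.6148

phase 1: p=0.0469, T=0.537, ωT=1.686986, cosh=2.794122, sinh=2.609046; start (x,ẋ)=(-0.049900, 0.366400) → end (x,ẋ)=(0.080728, 0.230363)
phase 2: p=0.2502, T=0.487, ωT=1.529910, cosh=2.417159, sinh=2.200604; start (x,ẋ)=(0.080728, 0.230363) → end (x,ẋ)=(0.001926, -0.614772)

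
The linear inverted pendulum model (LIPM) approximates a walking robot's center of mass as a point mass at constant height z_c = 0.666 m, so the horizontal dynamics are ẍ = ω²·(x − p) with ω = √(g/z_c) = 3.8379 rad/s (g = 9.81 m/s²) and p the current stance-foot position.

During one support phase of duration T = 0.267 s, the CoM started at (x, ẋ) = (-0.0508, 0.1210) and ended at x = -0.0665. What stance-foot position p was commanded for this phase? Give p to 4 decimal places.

p = 0.0434

ωT = 3.8379·0.267 = 1.024719; cosh(ωT) = 1.572605, sinh(ωT) = 1.213708
x(T) = p + (x₀−p)·cosh(ωT) + (ẋ₀/ω)·sinh(ωT) ⇒ p·(1 − cosh) = x(T) − x₀·cosh − (ẋ₀/ω)·sinh
numerator   = -0.0665 − (-0.0508)·1.572605 − (0.1210/3.8379)·1.213708 = -0.024877
denominator = 1 − 1.572605 = -0.572605
p = -0.024877 / -0.572605 = 0.0434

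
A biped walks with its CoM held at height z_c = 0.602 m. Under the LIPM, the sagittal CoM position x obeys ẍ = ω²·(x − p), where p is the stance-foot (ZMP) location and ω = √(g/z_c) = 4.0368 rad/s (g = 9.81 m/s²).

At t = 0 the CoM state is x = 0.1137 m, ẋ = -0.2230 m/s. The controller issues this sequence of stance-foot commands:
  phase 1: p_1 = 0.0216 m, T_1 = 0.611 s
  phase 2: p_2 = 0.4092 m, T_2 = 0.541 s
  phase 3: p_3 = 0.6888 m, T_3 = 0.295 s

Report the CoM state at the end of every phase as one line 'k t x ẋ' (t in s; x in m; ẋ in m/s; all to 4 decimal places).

1 0.6110 0.2450 0.8512
2 1.1520 0.5951 0.9210
3 1.4470 0.8611 1.0904

phase 1: p=0.0216, T=0.611, ωT=2.466485, cosh=5.932922, sinh=5.848039; start (x,ẋ)=(0.113700, -0.223000) → end (x,ẋ)=(0.244966, 0.851197)
phase 2: p=0.4092, T=0.541, ωT=2.183909, cosh=4.496776, sinh=4.384176; start (x,ẋ)=(0.244966, 0.851197) → end (x,ẋ)=(0.595121, 0.921022)
phase 3: p=0.6888, T=0.295, ωT=1.190856, cosh=1.796929, sinh=1.492968; start (x,ẋ)=(0.595121, 0.921022) → end (x,ẋ)=(0.861095, 1.090424)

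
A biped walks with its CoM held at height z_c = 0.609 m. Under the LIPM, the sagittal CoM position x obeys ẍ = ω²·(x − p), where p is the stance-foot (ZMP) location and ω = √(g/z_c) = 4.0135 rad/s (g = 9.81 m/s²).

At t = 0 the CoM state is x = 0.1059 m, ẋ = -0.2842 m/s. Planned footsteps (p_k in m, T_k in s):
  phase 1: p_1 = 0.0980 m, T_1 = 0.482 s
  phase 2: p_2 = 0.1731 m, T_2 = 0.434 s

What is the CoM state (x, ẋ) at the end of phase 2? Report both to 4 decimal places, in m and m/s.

x = -1.2894, ẋ = -5.8249

phase 1: p=0.0980, T=0.482, ωT=1.934507, cosh=3.532563, sinh=3.388068; start (x,ẋ)=(0.105900, -0.284200) → end (x,ẋ)=(-0.114005, -0.896530)
phase 2: p=0.1731, T=0.434, ωT=1.741859, cosh=2.941570, sinh=2.766375; start (x,ẋ)=(-0.114005, -0.896530) → end (x,ẋ)=(-1.289389, -5.824892)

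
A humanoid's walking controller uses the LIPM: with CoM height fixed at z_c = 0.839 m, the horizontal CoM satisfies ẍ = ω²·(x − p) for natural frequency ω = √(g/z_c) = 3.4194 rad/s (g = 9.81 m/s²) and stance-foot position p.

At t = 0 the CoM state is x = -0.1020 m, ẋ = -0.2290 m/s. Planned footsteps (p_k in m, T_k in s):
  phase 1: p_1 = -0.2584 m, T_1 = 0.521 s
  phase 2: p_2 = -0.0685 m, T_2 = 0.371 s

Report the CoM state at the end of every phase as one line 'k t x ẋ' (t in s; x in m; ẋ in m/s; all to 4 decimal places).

phase 1: p=-0.2584, T=0.521, ωT=1.781507, cosh=3.053593, sinh=2.885209; start (x,ẋ)=(-0.102000, -0.229000) → end (x,ẋ)=(0.025957, 0.843720)
phase 2: p=-0.0685, T=0.371, ωT=1.268597, cosh=1.918544, sinh=1.637318; start (x,ẋ)=(0.025957, 0.843720) → end (x,ẋ)=(0.516720, 2.147546)

1 0.5210 0.0260 0.8437
2 0.8920 0.5167 2.1475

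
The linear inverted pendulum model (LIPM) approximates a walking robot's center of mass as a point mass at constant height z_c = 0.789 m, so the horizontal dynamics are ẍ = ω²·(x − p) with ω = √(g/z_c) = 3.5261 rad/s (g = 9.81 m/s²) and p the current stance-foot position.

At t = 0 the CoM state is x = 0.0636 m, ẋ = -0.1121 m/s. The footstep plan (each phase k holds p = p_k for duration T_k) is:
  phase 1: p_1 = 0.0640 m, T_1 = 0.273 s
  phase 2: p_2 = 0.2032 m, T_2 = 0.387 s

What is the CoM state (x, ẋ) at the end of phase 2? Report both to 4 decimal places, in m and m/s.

phase 1: p=0.0640, T=0.273, ωT=0.962625, cosh=1.500225, sinh=1.118336; start (x,ẋ)=(0.063600, -0.112100) → end (x,ẋ)=(0.027846, -0.169753)
phase 2: p=0.2032, T=0.387, ωT=1.364601, cosh=2.084821, sinh=1.829339; start (x,ẋ)=(0.027846, -0.169753) → end (x,ẋ)=(-0.250449, -1.485011)

x = -0.2504, ẋ = -1.4850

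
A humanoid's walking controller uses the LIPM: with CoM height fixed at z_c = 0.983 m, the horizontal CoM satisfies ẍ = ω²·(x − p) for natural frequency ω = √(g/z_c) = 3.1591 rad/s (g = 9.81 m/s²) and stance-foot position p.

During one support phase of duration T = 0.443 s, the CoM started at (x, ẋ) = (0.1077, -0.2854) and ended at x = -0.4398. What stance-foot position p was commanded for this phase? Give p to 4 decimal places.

ωT = 3.1591·0.443 = 1.399481; cosh(ωT) = 2.149911, sinh(ωT) = 1.903186
x(T) = p + (x₀−p)·cosh(ωT) + (ẋ₀/ω)·sinh(ωT) ⇒ p·(1 − cosh) = x(T) − x₀·cosh − (ẋ₀/ω)·sinh
numerator   = -0.4398 − (0.1077)·2.149911 − (-0.2854/3.1591)·1.903186 = -0.499407
denominator = 1 − 2.149911 = -1.149911
p = -0.499407 / -1.149911 = 0.4343

p = 0.4343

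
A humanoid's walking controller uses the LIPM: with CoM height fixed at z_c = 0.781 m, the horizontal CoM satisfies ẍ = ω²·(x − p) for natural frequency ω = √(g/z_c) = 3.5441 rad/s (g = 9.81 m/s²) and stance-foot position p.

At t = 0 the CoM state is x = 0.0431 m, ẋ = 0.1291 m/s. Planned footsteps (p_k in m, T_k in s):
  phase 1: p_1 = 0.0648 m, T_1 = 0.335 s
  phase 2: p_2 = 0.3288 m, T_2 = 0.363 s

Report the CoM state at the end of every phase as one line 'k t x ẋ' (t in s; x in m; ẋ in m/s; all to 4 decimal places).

phase 1: p=0.0648, T=0.335, ωT=1.187274, cosh=1.791592, sinh=1.486540; start (x,ẋ)=(0.043100, 0.129100) → end (x,ẋ)=(0.080072, 0.116969)
phase 2: p=0.3288, T=0.363, ωT=1.286508, cosh=1.948179, sinh=1.671945; start (x,ẋ)=(0.080072, 0.116969) → end (x,ẋ)=(-0.100585, -1.245970)

1 0.3350 0.0801 0.1170
2 0.6980 -0.1006 -1.2460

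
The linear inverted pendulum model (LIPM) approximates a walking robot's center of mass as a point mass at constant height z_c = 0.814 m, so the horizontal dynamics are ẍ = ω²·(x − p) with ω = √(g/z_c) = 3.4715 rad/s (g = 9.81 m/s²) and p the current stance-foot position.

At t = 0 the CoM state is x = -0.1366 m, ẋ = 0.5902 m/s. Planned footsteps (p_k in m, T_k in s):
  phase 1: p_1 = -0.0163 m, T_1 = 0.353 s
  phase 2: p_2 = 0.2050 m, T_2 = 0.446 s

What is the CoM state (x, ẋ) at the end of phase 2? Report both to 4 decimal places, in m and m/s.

phase 1: p=-0.0163, T=0.353, ωT=1.225439, cosh=1.849646, sinh=1.556017; start (x,ẋ)=(-0.136600, 0.590200) → end (x,ẋ)=(0.025731, 0.441835)
phase 2: p=0.2050, T=0.446, ωT=1.548289, cosh=2.458014, sinh=2.245402; start (x,ẋ)=(0.025731, 0.441835) → end (x,ẋ)=(0.050137, -0.311353)

x = 0.0501, ẋ = -0.3114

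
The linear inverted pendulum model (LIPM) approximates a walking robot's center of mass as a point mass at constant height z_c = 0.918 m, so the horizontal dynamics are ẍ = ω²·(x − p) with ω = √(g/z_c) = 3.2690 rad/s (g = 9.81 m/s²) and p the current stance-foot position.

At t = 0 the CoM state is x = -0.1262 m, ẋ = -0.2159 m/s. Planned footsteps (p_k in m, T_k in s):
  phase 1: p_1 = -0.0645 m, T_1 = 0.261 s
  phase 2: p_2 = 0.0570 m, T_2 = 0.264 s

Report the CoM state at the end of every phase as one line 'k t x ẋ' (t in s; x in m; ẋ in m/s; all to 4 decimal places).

1 0.2610 -0.2135 -0.4931
2 0.5250 -0.4676 -1.5499

phase 1: p=-0.0645, T=0.261, ωT=0.853209, cosh=1.386606, sinh=0.960561; start (x,ẋ)=(-0.126200, -0.215900) → end (x,ẋ)=(-0.213494, -0.493111)
phase 2: p=0.0570, T=0.264, ωT=0.863016, cosh=1.396093, sinh=0.974205; start (x,ẋ)=(-0.213494, -0.493111) → end (x,ẋ)=(-0.467588, -1.549863)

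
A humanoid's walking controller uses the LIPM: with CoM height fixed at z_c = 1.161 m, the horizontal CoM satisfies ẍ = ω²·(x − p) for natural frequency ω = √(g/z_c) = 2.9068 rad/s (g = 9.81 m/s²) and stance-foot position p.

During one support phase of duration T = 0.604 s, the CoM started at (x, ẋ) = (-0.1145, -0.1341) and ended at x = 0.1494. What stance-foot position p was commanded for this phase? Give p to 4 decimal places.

p = -0.3132

ωT = 2.9068·0.604 = 1.755707; cosh(ωT) = 2.980162, sinh(ωT) = 2.807377
x(T) = p + (x₀−p)·cosh(ωT) + (ẋ₀/ω)·sinh(ωT) ⇒ p·(1 − cosh) = x(T) − x₀·cosh − (ẋ₀/ω)·sinh
numerator   = 0.1494 − (-0.1145)·2.980162 − (-0.1341/2.9068)·2.807377 = 0.620142
denominator = 1 − 2.980162 = -1.980162
p = 0.620142 / -1.980162 = -0.3132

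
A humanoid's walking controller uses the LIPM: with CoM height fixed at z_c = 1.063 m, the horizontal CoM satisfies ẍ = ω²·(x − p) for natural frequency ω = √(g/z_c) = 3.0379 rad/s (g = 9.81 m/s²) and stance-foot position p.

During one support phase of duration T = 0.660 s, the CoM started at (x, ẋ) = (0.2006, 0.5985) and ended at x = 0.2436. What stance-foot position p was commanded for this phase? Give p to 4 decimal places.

ωT = 3.0379·0.660 = 2.005014; cosh(ωT) = 3.780428, sinh(ωT) = 3.645770
x(T) = p + (x₀−p)·cosh(ωT) + (ẋ₀/ω)·sinh(ωT) ⇒ p·(1 − cosh) = x(T) − x₀·cosh − (ẋ₀/ω)·sinh
numerator   = 0.2436 − (0.2006)·3.780428 − (0.5985/3.0379)·3.645770 = -1.233011
denominator = 1 − 3.780428 = -2.780428
p = -1.233011 / -2.780428 = 0.4435

p = 0.4435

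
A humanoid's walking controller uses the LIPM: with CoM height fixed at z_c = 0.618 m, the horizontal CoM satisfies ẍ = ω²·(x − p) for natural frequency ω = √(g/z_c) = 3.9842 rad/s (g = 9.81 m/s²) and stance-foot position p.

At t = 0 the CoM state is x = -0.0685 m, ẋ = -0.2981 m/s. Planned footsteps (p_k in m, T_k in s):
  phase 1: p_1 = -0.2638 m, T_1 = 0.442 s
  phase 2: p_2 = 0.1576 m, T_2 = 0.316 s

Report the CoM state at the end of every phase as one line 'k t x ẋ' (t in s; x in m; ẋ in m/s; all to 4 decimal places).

1 0.4420 0.1099 1.3040
2 0.7580 0.5967 2.1737

phase 1: p=-0.2638, T=0.442, ωT=1.761016, cosh=2.995109, sinh=2.823239; start (x,ẋ)=(-0.068500, -0.298100) → end (x,ẋ)=(0.109909, 1.303961)
phase 2: p=0.1576, T=0.316, ωT=1.259007, cosh=1.902929, sinh=1.618994; start (x,ẋ)=(0.109909, 1.303961) → end (x,ẋ)=(0.596715, 2.173716)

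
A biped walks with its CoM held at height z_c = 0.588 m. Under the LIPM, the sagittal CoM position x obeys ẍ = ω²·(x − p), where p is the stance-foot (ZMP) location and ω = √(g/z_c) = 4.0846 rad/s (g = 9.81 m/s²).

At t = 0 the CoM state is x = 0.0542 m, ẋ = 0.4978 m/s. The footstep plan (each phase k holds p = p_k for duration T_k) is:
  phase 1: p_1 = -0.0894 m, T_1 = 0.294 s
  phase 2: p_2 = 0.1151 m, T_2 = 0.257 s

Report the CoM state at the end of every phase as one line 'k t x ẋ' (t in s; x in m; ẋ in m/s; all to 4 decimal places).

1 0.2940 0.3550 1.7883
2 0.5510 1.0485 4.0955

phase 1: p=-0.0894, T=0.294, ωT=1.200872, cosh=1.811973, sinh=1.511042; start (x,ẋ)=(0.054200, 0.497800) → end (x,ẋ)=(0.354954, 1.788299)
phase 2: p=0.1151, T=0.257, ωT=1.049742, cosh=1.603471, sinh=1.253443; start (x,ẋ)=(0.354954, 1.788299) → end (x,ẋ)=(1.048475, 4.095493)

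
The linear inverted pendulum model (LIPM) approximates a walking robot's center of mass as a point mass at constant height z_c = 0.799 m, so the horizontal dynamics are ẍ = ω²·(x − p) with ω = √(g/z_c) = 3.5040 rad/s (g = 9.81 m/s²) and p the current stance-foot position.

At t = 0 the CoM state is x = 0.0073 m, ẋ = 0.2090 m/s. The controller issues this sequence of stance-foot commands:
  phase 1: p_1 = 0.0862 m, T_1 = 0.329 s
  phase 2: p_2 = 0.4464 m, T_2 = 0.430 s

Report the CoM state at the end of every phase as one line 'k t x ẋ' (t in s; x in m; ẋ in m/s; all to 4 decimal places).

1 0.3290 0.0338 -0.0302
2 0.7590 -0.5485 -3.1725

phase 1: p=0.0862, T=0.329, ωT=1.152816, cosh=1.741423, sinh=1.425676; start (x,ẋ)=(0.007300, 0.209000) → end (x,ẋ)=(0.033838, -0.030193)
phase 2: p=0.4464, T=0.430, ωT=1.506720, cosh=2.366772, sinh=2.145136; start (x,ẋ)=(0.033838, -0.030193) → end (x,ẋ)=(-0.548525, -3.172507)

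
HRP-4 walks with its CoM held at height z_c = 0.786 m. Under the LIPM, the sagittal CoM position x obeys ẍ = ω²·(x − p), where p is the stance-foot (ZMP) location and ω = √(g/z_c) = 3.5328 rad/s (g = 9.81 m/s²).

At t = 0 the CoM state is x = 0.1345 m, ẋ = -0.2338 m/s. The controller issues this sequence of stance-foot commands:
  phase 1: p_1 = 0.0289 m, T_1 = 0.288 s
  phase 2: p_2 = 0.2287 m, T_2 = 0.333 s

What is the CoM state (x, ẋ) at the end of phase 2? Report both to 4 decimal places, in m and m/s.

x = 0.0603, ẋ = -0.4449

phase 1: p=0.0289, T=0.288, ωT=1.017446, cosh=1.563820, sinh=1.202303; start (x,ẋ)=(0.134500, -0.233800) → end (x,ẋ)=(0.114471, 0.082914)
phase 2: p=0.2287, T=0.333, ωT=1.176422, cosh=1.775566, sinh=1.467186; start (x,ẋ)=(0.114471, 0.082914) → end (x,ẋ)=(0.060314, -0.444859)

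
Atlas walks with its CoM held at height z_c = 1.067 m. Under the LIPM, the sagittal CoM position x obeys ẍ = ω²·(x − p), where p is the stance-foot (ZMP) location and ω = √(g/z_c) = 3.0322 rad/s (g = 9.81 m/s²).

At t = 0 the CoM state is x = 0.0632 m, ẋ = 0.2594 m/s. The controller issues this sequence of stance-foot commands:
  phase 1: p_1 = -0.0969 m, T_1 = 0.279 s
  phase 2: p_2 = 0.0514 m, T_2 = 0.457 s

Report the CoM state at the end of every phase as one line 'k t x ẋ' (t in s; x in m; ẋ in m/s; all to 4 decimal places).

phase 1: p=-0.0969, T=0.279, ωT=0.845984, cosh=1.379702, sinh=0.950567; start (x,ẋ)=(0.063200, 0.259400) → end (x,ẋ)=(0.205310, 0.819352)
phase 2: p=0.0514, T=0.457, ωT=1.385715, cosh=2.123915, sinh=1.873770; start (x,ẋ)=(0.205310, 0.819352) → end (x,ẋ)=(0.884616, 2.614696)

1 0.2790 0.2053 0.8194
2 0.7360 0.8846 2.6147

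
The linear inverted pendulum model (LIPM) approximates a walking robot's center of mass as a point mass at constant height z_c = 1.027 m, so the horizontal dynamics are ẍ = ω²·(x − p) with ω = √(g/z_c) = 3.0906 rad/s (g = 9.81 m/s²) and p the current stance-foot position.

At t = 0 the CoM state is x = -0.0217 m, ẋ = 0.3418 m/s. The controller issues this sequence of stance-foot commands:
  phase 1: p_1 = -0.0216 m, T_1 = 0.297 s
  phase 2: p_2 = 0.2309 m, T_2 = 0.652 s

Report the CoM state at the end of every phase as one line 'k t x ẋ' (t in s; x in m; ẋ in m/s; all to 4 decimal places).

1 0.2970 0.0946 0.4959
2 0.9490 0.3018 0.3414

phase 1: p=-0.0216, T=0.297, ωT=0.917908, cosh=1.451700, sinh=1.052347; start (x,ẋ)=(-0.021700, 0.341800) → end (x,ẋ)=(0.094637, 0.495866)
phase 2: p=0.2309, T=0.652, ωT=2.015071, cosh=3.817286, sinh=3.683975; start (x,ẋ)=(0.094637, 0.495866) → end (x,ẋ)=(0.301816, 0.341418)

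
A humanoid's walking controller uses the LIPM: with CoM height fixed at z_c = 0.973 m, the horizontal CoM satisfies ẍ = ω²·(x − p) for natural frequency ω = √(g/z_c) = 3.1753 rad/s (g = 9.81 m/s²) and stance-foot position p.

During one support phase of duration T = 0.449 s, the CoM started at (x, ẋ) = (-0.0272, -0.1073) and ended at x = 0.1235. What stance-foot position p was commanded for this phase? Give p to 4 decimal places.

p = -0.2079

ωT = 3.1753·0.449 = 1.425710; cosh(ωT) = 2.200574, sinh(ωT) = 1.960236
x(T) = p + (x₀−p)·cosh(ωT) + (ẋ₀/ω)·sinh(ωT) ⇒ p·(1 − cosh) = x(T) − x₀·cosh − (ẋ₀/ω)·sinh
numerator   = 0.1235 − (-0.0272)·2.200574 − (-0.1073/3.1753)·1.960236 = 0.249596
denominator = 1 − 2.200574 = -1.200574
p = 0.249596 / -1.200574 = -0.2079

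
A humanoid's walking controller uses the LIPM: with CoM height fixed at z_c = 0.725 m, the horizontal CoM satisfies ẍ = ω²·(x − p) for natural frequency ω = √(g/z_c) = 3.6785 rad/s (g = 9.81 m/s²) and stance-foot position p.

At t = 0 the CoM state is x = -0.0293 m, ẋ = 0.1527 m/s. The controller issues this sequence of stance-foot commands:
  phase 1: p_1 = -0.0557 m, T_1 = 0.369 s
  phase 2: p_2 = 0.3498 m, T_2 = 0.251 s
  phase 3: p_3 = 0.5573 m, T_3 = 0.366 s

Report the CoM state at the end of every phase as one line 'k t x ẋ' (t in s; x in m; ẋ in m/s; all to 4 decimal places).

phase 1: p=-0.0557, T=0.369, ωT=1.357366, cosh=2.071642, sinh=1.814304; start (x,ẋ)=(-0.029300, 0.152700) → end (x,ẋ)=(0.074306, 0.492531)
phase 2: p=0.3498, T=0.251, ωT=0.923304, cosh=1.457399, sinh=1.060194; start (x,ẋ)=(0.074306, 0.492531) → end (x,ẋ)=(0.090249, -0.356592)
phase 3: p=0.5573, T=0.366, ωT=1.346331, cosh=2.051746, sinh=1.791553; start (x,ẋ)=(0.090249, -0.356592) → end (x,ẋ)=(-0.574642, -3.809607)

1 0.3690 0.0743 0.4925
2 0.6200 0.0902 -0.3566
3 0.9860 -0.5746 -3.8096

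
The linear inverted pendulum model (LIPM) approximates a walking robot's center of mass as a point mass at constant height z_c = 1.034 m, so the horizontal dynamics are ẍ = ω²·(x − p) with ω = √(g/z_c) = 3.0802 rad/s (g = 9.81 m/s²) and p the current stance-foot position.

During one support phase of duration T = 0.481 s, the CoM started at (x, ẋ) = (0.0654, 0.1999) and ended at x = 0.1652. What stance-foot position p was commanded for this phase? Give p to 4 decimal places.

p = 0.0925

ωT = 3.0802·0.481 = 1.481576; cosh(ωT) = 2.313577, sinh(ωT) = 2.086298
x(T) = p + (x₀−p)·cosh(ωT) + (ẋ₀/ω)·sinh(ωT) ⇒ p·(1 − cosh) = x(T) − x₀·cosh − (ẋ₀/ω)·sinh
numerator   = 0.1652 − (0.0654)·2.313577 − (0.1999/3.0802)·2.086298 = -0.121505
denominator = 1 − 2.313577 = -1.313577
p = -0.121505 / -1.313577 = 0.0925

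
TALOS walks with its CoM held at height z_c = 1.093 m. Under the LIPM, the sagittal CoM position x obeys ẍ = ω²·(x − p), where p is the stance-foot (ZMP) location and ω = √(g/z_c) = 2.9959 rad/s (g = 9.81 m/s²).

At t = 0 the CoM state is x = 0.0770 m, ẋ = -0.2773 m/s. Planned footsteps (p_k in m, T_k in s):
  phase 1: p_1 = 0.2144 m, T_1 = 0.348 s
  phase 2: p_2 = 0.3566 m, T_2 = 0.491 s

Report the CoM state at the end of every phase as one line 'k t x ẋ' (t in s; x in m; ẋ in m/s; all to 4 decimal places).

phase 1: p=0.2144, T=0.348, ωT=1.042573, cosh=1.594526, sinh=1.241980; start (x,ẋ)=(0.077000, -0.277300) → end (x,ẋ)=(-0.119645, -0.953407)
phase 2: p=0.3566, T=0.491, ωT=1.470987, cosh=2.291614, sinh=2.061915; start (x,ẋ)=(-0.119645, -0.953407) → end (x,ẋ)=(-1.390949, -5.126747)

1 0.3480 -0.1196 -0.9534
2 0.8390 -1.3909 -5.1267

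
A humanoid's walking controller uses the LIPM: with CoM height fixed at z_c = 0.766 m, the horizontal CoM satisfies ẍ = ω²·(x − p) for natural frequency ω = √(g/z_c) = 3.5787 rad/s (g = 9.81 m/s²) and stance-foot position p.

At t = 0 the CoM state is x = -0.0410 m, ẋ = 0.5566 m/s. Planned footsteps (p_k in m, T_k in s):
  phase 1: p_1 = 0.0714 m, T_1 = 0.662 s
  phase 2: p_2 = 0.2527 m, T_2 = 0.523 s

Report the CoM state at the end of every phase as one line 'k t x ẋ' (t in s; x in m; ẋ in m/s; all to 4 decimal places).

phase 1: p=0.0714, T=0.662, ωT=2.369099, cosh=5.390664, sinh=5.297099; start (x,ẋ)=(-0.041000, 0.556600) → end (x,ẋ)=(0.289354, 0.869707)
phase 2: p=0.2527, T=0.523, ωT=1.871660, cosh=3.326472, sinh=3.172604; start (x,ẋ)=(0.289354, 0.869707) → end (x,ẋ)=(1.145646, 3.309222)

1 0.6620 0.2894 0.8697
2 1.1850 1.1456 3.3092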